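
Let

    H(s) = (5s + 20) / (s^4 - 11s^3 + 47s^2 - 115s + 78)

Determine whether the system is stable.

The denominator s^4 - 11s^3 + 47s^2 - 115s + 78 factors as (s^2 - 4s + 13)(s - 6)(s - 1), giving poles at s = 2 + 3j, 2 - 3j, 6, 1.
Since the pole(s) at s = 2 + 3j, 2 - 3j, 6, 1 lie in the right half-plane, the system is unstable.

unstable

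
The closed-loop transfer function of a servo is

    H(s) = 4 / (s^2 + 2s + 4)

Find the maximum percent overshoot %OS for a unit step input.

%OS ≈ 16.3%

Comparing s^2 + 2s + 4 to s^2 + 2ζωₙs + ωₙ²: ωₙ = 2 rad/s and ζ = 2/(2·2) = 0.5.
%OS = 100·exp(−πζ/√(1−ζ²)) = 100·exp(−π·0.5/√(1−0.5²)) ≈ 16.3%.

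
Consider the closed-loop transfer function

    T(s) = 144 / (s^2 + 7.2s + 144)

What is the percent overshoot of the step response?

%OS ≈ 37.2%

Comparing s^2 + 7.2s + 144 to s^2 + 2ζωₙs + ωₙ²: ωₙ = 12 rad/s and ζ = 7.2/(2·12) = 0.3.
%OS = 100·exp(−πζ/√(1−ζ²)) = 100·exp(−π·0.3/√(1−0.3²)) ≈ 37.2%.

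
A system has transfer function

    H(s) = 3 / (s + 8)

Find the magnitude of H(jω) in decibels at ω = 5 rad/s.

Substitute s = j5: numerator = 3, denominator = 8 + j5.
|H(j5)| = |3| / |8 + j5| = 3 / 9.4340 ≈ 0.3180.
In decibels: 20·log₁₀(0.3180) ≈ -9.95 dB.

|H(j5)|_dB ≈ -9.95 dB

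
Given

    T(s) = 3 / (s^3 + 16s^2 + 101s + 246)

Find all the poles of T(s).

s = -5 ± 4j, -6

The poles are the roots of the denominator s^3 + 16s^2 + 101s + 246 = 0.
Trying s = -6: the polynomial evaluates to 0, so (s + 6) is a factor.
Dividing out leaves s^2 + 10s + 41 = 0.
The quadratic formula then gives s = -5 ± 4j.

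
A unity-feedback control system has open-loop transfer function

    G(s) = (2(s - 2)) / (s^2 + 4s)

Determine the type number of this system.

The denominator has 1 factor of s at the origin (free integrator), so this is a Type 1 system.

Type 1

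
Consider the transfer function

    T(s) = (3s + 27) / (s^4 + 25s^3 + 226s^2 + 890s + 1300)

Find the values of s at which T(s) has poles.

The poles are the roots of the denominator s^4 + 25s^3 + 226s^2 + 890s + 1300 = 0.
Trying s = -10: the polynomial evaluates to 0, so (s + 10) is a factor.
Dividing out leaves s^3 + 15s^2 + 76s + 130 = 0.
This factors further as (s^2 + 10s + 26)(s + 5) = 0.

s = -10, -5 + j, -5 - j, -5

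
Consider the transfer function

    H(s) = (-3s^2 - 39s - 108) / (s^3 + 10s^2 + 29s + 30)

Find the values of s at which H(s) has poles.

The poles are the roots of the denominator s^3 + 10s^2 + 29s + 30 = 0.
Trying s = -6: the polynomial evaluates to 0, so (s + 6) is a factor.
Dividing out leaves s^2 + 4s + 5 = 0.
The quadratic formula then gives s = -2 ± 1j.

s = -2 + j, -2 - j, -6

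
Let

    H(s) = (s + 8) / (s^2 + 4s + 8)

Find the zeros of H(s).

s = -8

Set the numerator to zero: s + 8 = 0.
So s = -8.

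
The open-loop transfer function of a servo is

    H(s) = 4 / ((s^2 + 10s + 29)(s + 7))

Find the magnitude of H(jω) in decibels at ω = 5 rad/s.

|H(j5)|_dB ≈ -40.7 dB

Substitute s = j5: numerator = 4, denominator = -222 + j370.
|H(j5)| = |4| / |-222 + j370| = 4 / 431.49 ≈ 0.009270.
In decibels: 20·log₁₀(0.009270) ≈ -40.7 dB.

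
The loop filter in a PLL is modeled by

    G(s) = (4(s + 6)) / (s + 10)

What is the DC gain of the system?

At s = 0 each factor (s + a) contributes a and each (s^2 + bs + c) contributes c.
G(0) = 4·(6) / ((10)) = 24/10 = 12/5.

G(0) = 12/5 ≈ 2.400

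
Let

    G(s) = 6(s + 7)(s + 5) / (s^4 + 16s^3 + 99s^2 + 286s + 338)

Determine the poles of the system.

The poles are the roots of the denominator s^4 + 16s^3 + 99s^2 + 286s + 338 = 0.
No real roots exist; factor into two real quadratics: (s^2 + 10s + 26)(s^2 + 6s + 13) = 0.
Each quadratic gives a conjugate pair via the quadratic formula.

s = -5 ± j, -3 ± 2j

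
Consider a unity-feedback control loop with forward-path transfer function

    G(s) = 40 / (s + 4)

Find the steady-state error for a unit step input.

G(s) has no poles at the origin.
This is a Type 0 system. Kp = lim_{s→0} G(s) = 40/4 = 10.
e_ss = 1/(1 + Kp) = 1/(1 + 10) = 1/11 ≈ 0.09091.

e_ss = 0.09091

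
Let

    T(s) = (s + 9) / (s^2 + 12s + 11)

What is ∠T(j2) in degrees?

At s = j2: numerator = 9 + j2, denominator = 7 + j24.
∠T = ∠num − ∠den = 12.529° − (73.740°) = -61.21°.

∠T(j2) ≈ -61.21°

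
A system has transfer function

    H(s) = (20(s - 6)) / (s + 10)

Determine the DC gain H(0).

At s = 0 each factor (s + a) contributes a and each (s^2 + bs + c) contributes c.
H(0) = 20·(-6) / ((10)) = -120/10 = -12.

H(0) = -12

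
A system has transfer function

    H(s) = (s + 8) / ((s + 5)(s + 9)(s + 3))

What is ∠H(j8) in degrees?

At s = j8: numerator = 8 + j8, denominator = -953 + j184.
∠H = ∠num − ∠den = 45° − (169.07°) = -124.1°.

∠H(j8) ≈ -124.1°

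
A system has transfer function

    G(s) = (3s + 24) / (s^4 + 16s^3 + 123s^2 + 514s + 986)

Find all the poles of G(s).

The poles are the roots of the denominator s^4 + 16s^3 + 123s^2 + 514s + 986 = 0.
No real roots exist; factor into two real quadratics: (s^2 + 6s + 34)(s^2 + 10s + 29) = 0.
Each quadratic gives a conjugate pair via the quadratic formula.

s = -3 ± 5j, -5 ± 2j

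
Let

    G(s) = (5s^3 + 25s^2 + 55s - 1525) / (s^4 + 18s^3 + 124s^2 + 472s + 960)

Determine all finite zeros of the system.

s = -5 + 6j, -5 - 6j, 5

Set the numerator to zero: 5s^3 + 25s^2 + 55s - 1525 = 0, i.e. 5·(s^3 + 5s^2 + 11s - 305) = 0.
Factoring: (s^2 + 10s + 61)(s - 5) = 0.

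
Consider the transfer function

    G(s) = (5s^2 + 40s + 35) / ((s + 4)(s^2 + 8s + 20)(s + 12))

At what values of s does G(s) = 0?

Set the numerator to zero: 5s^2 + 40s + 35 = 0, i.e. 5·(s^2 + 8s + 7) = 0.
Factoring: (s + 1)(s + 7) = 0.

s = -1, -7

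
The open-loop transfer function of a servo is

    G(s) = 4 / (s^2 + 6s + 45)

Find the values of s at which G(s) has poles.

The poles are the roots of the denominator s^2 + 6s + 45 = 0.
Using the quadratic formula: s = (-6 ± √(-144))/2 = -3 ± 6j.

s = -3 + 6j, -3 - 6j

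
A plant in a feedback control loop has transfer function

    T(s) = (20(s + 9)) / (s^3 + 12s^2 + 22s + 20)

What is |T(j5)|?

|T(j5)| ≈ 0.7343

Substitute s = j5: numerator = 180 + j100, denominator = -280 - j15.
|T(j5)| = |180 + j100| / |-280 - j15| = 205.91 / 280.40 ≈ 0.7343.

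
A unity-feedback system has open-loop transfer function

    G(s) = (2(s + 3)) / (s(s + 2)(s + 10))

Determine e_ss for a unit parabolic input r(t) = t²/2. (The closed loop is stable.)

G(s) has one pole at the origin.
This is a Type 1 system; Ka = lim_{s→0} s^2·G(s) = 0, so the steady-state error for a parabola input is infinite.

e_ss = ∞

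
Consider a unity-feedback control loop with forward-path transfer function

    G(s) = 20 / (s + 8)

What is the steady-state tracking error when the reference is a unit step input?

G(s) has no poles at the origin.
This is a Type 0 system. Kp = lim_{s→0} G(s) = 20/8 = 5/2.
e_ss = 1/(1 + Kp) = 1/(1 + 5/2) = 2/7 ≈ 0.2857.

e_ss = 0.2857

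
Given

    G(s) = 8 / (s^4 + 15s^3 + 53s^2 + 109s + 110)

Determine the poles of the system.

The poles are the roots of the denominator s^4 + 15s^3 + 53s^2 + 109s + 110 = 0.
Trying s = -11: the polynomial evaluates to 0, so (s + 11) is a factor.
Dividing out leaves s^3 + 4s^2 + 9s + 10 = 0.
This factors further as (s^2 + 2s + 5)(s + 2) = 0.

s = -1 + 2j, -1 - 2j, -11, -2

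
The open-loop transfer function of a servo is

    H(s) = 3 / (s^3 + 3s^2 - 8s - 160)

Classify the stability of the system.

unstable

The denominator s^3 + 3s^2 - 8s - 160 factors as (s - 5)(s^2 + 8s + 32), giving poles at s = 5, -4 + 4j, -4 - 4j.
Since the pole(s) at s = 5 lie in the right half-plane, the system is unstable.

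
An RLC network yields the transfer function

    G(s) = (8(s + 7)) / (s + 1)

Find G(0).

G(0) = 56

At s = 0 each factor (s + a) contributes a and each (s^2 + bs + c) contributes c.
G(0) = 8·(7) / ((1)) = 56/1 = 56.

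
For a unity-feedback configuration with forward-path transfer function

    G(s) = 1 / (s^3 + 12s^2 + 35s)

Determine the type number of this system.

Type 1

The denominator has 1 factor of s at the origin (free integrator), so this is a Type 1 system.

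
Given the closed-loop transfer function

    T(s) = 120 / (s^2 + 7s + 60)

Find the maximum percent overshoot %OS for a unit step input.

Comparing s^2 + 7s + 60 to s^2 + 2ζωₙs + ωₙ²: ωₙ = √60 ≈ 7.746 rad/s and ζ = 7/(2·√60) ≈ 0.4518.
%OS = 100·exp(−πζ/√(1−ζ²)) = 100·exp(−π·0.4518/√(1−0.4518²)) ≈ 20.4%.

%OS ≈ 20.4%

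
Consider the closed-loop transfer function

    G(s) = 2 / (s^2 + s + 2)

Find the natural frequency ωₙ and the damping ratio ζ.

Compare the denominator to the standard form s^2 + 2ζωₙs + ωₙ².
ωₙ² = 2, so ωₙ = √2 ≈ 1.414 rad/s.
2ζωₙ = 1, so ζ = 1/(2·√2) ≈ 0.3536.

ωₙ ≈ 1.414 rad/s, ζ ≈ 0.3536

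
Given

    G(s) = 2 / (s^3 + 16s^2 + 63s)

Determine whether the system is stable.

The denominator s^3 + 16s^2 + 63s factors as s(s + 9)(s + 7), giving poles at s = 0, -9, -7.
Since the simple pole(s) at s = 0 lie on the jω-axis with none in the right half-plane, the system is marginally stable.

marginally stable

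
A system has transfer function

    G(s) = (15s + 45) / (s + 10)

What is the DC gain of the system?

G(0) = 9/2 ≈ 4.500

Set s = 0: G(0) = (45) / (10) = 9/2.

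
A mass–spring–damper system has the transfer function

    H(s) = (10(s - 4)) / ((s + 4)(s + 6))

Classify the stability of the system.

The poles can be read from the denominator factors: s = -4, -6.
Since all poles lie strictly in the left half-plane, the system is stable.

stable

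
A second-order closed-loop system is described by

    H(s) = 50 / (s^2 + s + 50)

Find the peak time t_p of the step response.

t_p ≈ 0.4454 s

Comparing s^2 + s + 50 to s^2 + 2ζωₙs + ωₙ²: ωₙ = √50 ≈ 7.071 rad/s and ζ = 1/(2·√50) ≈ 0.07071.
ζωₙ = 1/2 = 0.5, so ω_d = ωₙ√(1−ζ²) = √(ωₙ² − (ζωₙ)²) = √(50 − 0.5²) = √49.75 ≈ 7.053 rad/s.
t_p = π/ω_d = π/7.053 ≈ 0.4454 s.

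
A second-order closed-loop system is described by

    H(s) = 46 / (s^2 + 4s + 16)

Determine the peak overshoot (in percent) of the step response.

Comparing s^2 + 4s + 16 to s^2 + 2ζωₙs + ωₙ²: ωₙ = 4 rad/s and ζ = 4/(2·4) = 0.5.
%OS = 100·exp(−πζ/√(1−ζ²)) = 100·exp(−π·0.5/√(1−0.5²)) ≈ 16.3%.

%OS ≈ 16.3%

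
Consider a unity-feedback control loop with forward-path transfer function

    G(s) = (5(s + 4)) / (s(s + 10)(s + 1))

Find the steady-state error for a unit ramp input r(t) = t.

G(s) has one pole at the origin.
This is a Type 1 system. Kv = lim_{s→0} s·G(s) = 20/10 = 2.
e_ss = 1/Kv = 1/(2) = 1/2 ≈ 0.5000.

e_ss = 0.5000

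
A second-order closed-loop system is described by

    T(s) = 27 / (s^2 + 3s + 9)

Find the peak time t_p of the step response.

Comparing s^2 + 3s + 9 to s^2 + 2ζωₙs + ωₙ²: ωₙ = 3 rad/s and ζ = 3/(2·3) = 0.5.
ζωₙ = 3/2 = 1.5, so ω_d = ωₙ√(1−ζ²) = √(ωₙ² − (ζωₙ)²) = √(9 − 1.5²) = √6.75 ≈ 2.598 rad/s.
t_p = π/ω_d = π/2.598 ≈ 1.209 s.

t_p ≈ 1.209 s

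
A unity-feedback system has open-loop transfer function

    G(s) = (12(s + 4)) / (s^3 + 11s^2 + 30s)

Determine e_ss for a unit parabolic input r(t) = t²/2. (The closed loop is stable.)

e_ss = ∞

G(s) has one pole at the origin.
This is a Type 1 system; Ka = lim_{s→0} s^2·G(s) = 0, so the steady-state error for a parabola input is infinite.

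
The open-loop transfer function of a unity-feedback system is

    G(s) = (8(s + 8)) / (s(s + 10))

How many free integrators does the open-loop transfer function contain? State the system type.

Type 1

The denominator has 1 factor of s at the origin (free integrator), so this is a Type 1 system.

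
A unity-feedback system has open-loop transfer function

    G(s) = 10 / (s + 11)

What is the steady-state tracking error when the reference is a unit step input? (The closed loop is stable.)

e_ss = 0.5238

G(s) has no poles at the origin.
This is a Type 0 system. Kp = lim_{s→0} G(s) = 10/11.
e_ss = 1/(1 + Kp) = 1/(1 + 10/11) = 11/21 ≈ 0.5238.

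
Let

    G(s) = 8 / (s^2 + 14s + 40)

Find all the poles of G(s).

s = -4, -10

The poles are the roots of the denominator s^2 + 14s + 40 = 0.
Factoring: (s + 4)(s + 10) = 0, so s = -4 and s = -10.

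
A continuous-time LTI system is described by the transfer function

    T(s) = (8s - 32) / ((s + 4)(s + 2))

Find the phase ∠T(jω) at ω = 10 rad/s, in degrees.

At s = j10: numerator = -32 + j80, denominator = -92 + j60.
∠T = ∠num − ∠den = 111.80° − (146.89°) = -35.09°.

∠T(j10) ≈ -35.09°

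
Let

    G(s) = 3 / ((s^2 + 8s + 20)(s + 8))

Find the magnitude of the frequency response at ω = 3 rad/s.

|G(j3)| ≈ 0.01330

Substitute s = j3: numerator = 3, denominator = 16 + j225.
|G(j3)| = |3| / |16 + j225| = 3 / 225.57 ≈ 0.01330.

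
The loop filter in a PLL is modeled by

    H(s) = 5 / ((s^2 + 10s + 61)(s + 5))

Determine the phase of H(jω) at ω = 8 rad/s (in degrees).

∠H(j8) ≈ -150.1°

At s = j8: numerator = 5, denominator = -655 + j376.
∠H = ∠num − ∠den = 0° − (150.14°) = -150.1°.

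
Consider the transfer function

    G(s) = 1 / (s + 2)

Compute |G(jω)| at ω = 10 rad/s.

|G(j10)| ≈ 0.09806

Substitute s = j10: numerator = 1, denominator = 2 + j10.
|G(j10)| = |1| / |2 + j10| = 1 / 10.198 ≈ 0.09806.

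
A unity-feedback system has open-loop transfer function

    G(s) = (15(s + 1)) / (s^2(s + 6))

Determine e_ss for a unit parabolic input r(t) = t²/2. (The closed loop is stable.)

G(s) has 2 poles at the origin.
This is a Type 2 system. Ka = lim_{s→0} s^2·G(s) = 15/6 = 5/2.
e_ss = 1/Ka = 1/(5/2) = 2/5 ≈ 0.4000.

e_ss = 0.4000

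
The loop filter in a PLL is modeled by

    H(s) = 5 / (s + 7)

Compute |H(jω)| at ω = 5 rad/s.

|H(j5)| ≈ 0.5812

Substitute s = j5: numerator = 5, denominator = 7 + j5.
|H(j5)| = |5| / |7 + j5| = 5 / 8.6023 ≈ 0.5812.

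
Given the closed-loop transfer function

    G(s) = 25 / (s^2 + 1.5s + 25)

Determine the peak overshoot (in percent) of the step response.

Comparing s^2 + 1.5s + 25 to s^2 + 2ζωₙs + ωₙ²: ωₙ = 5 rad/s and ζ = 1.5/(2·5) = 0.15.
%OS = 100·exp(−πζ/√(1−ζ²)) = 100·exp(−π·0.15/√(1−0.15²)) ≈ 62.1%.

%OS ≈ 62.1%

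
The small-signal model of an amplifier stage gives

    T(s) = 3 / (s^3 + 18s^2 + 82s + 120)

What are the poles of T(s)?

s = -3 ± j, -12

The poles are the roots of the denominator s^3 + 18s^2 + 82s + 120 = 0.
Trying s = -12: the polynomial evaluates to 0, so (s + 12) is a factor.
Dividing out leaves s^2 + 6s + 10 = 0.
The quadratic formula then gives s = -3 ± 1j.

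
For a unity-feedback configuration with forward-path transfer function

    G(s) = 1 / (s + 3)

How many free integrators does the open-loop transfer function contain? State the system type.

Type 0

The denominator has no factor of s at the origin — no free integrator — so this is a Type 0 system.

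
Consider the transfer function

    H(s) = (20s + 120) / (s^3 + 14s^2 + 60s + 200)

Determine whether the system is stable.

stable

The denominator s^3 + 14s^2 + 60s + 200 factors as (s + 10)(s^2 + 4s + 20), giving poles at s = -10, -2 ± 4j.
Since all poles lie strictly in the left half-plane, the system is stable.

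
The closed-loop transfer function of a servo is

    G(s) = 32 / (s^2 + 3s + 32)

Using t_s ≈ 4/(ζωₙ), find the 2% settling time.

Comparing s^2 + 3s + 32 to s^2 + 2ζωₙs + ωₙ²: ωₙ = √32 ≈ 5.657 rad/s and ζ = 3/(2·√32) ≈ 0.2652.
ζωₙ = 3/2 = 1.5, so t_s ≈ 4/(ζωₙ) = 4/1.5 ≈ 2.667 s.

t_s ≈ 2.667 s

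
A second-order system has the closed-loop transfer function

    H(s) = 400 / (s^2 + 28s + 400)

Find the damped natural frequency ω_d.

ω_d ≈ 14.28 rad/s

Comparing s^2 + 28s + 400 to s^2 + 2ζωₙs + ωₙ²: ωₙ = 20 rad/s and ζ = 28/(2·20) = 0.7.
ζωₙ = 28/2 = 14, so ω_d = ωₙ√(1−ζ²) = √(ωₙ² − (ζωₙ)²) = √(400 − 14²) = √204 ≈ 14.28 rad/s.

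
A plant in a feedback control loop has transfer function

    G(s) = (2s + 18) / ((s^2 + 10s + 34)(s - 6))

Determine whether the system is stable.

unstable

The poles can be read from the denominator factors: s = -5 ± 3j, 6.
Since the pole(s) at s = 6 lie in the right half-plane, the system is unstable.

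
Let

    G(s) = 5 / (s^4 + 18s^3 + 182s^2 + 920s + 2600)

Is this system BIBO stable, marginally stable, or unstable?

The denominator s^4 + 18s^3 + 182s^2 + 920s + 2600 factors as (s^2 + 8s + 52)(s^2 + 10s + 50), giving poles at s = -4 + 6j, -4 - 6j, -5 + 5j, -5 - 5j.
Since all poles lie strictly in the left half-plane, the system is stable.

stable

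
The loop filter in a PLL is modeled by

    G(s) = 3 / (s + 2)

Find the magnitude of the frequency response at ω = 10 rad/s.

|G(j10)| ≈ 0.2942

Substitute s = j10: numerator = 3, denominator = 2 + j10.
|G(j10)| = |3| / |2 + j10| = 3 / 10.198 ≈ 0.2942.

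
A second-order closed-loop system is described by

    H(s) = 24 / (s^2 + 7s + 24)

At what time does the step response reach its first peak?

Comparing s^2 + 7s + 24 to s^2 + 2ζωₙs + ωₙ²: ωₙ = √24 ≈ 4.899 rad/s and ζ = 7/(2·√24) ≈ 0.7144.
ζωₙ = 7/2 = 3.5, so ω_d = ωₙ√(1−ζ²) = √(ωₙ² − (ζωₙ)²) = √(24 − 3.5²) = √11.75 ≈ 3.428 rad/s.
t_p = π/ω_d = π/3.428 ≈ 0.9165 s.

t_p ≈ 0.9165 s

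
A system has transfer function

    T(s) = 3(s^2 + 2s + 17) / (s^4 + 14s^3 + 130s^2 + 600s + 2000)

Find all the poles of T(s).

The poles are the roots of the denominator s^4 + 14s^3 + 130s^2 + 600s + 2000 = 0.
No real roots exist; factor into two real quadratics: (s^2 + 4s + 40)(s^2 + 10s + 50) = 0.
Each quadratic gives a conjugate pair via the quadratic formula.

s = -2 ± 6j, -5 ± 5j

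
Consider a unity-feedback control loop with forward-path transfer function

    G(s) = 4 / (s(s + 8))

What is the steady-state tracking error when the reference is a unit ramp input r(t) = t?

G(s) has one pole at the origin.
This is a Type 1 system. Kv = lim_{s→0} s·G(s) = 4/8 = 1/2.
e_ss = 1/Kv = 1/(1/2) = 2.

e_ss = 2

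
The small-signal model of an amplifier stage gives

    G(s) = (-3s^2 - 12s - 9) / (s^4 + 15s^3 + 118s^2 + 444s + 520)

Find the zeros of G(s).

s = -1, -3

Set the numerator to zero: -3s^2 - 12s - 9 = 0, i.e. -3·(s^2 + 4s + 3) = 0.
Factoring: (s + 1)(s + 3) = 0.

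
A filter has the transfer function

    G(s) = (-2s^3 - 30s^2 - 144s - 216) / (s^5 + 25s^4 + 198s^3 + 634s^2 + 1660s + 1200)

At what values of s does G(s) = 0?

Set the numerator to zero: -2s^3 - 30s^2 - 144s - 216 = 0, i.e. -2·(s^3 + 15s^2 + 72s + 108) = 0.
Factoring: (s + 6)^2(s + 3) = 0.

s = -6, -6, -3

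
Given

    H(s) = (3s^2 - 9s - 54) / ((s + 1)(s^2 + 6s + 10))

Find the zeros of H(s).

s = -3, 6

Set the numerator to zero: 3s^2 - 9s - 54 = 0, i.e. 3·(s^2 - 3s - 18) = 0.
Factoring: (s + 3)(s - 6) = 0.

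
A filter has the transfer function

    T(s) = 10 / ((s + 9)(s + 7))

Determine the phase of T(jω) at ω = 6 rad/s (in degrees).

∠T(j6) ≈ -74.29°

At s = j6: numerator = 10, denominator = 27 + j96.
∠T = ∠num − ∠den = 0° − (74.291°) = -74.29°.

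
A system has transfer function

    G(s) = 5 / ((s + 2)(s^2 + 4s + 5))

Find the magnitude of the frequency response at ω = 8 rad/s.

|G(j8)| ≈ 0.009034

Substitute s = j8: numerator = 5, denominator = -374 - j408.
|G(j8)| = |5| / |-374 - j408| = 5 / 553.48 ≈ 0.009034.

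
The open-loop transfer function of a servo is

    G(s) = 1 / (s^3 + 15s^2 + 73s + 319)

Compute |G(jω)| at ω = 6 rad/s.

Substitute s = j6: numerator = 1, denominator = -221 + j222.
|G(j6)| = |1| / |-221 + j222| = 1 / 313.25 ≈ 0.003192.

|G(j6)| ≈ 0.003192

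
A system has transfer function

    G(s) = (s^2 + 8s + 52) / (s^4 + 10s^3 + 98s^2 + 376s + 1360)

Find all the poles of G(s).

The poles are the roots of the denominator s^4 + 10s^3 + 98s^2 + 376s + 1360 = 0.
No real roots exist; factor into two real quadratics: (s^2 + 6s + 34)(s^2 + 4s + 40) = 0.
Each quadratic gives a conjugate pair via the quadratic formula.

s = -3 + 5j, -3 - 5j, -2 + 6j, -2 - 6j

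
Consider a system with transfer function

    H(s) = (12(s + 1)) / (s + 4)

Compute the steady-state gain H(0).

At s = 0 each factor (s + a) contributes a and each (s^2 + bs + c) contributes c.
H(0) = 12·(1) / ((4)) = 12/4 = 3.

H(0) = 3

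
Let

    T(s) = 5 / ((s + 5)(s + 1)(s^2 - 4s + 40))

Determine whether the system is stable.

The poles can be read from the denominator factors: s = -5, -1, 2 + 6j, 2 - 6j.
Since the pole(s) at s = 2 ± 6j lie in the right half-plane, the system is unstable.

unstable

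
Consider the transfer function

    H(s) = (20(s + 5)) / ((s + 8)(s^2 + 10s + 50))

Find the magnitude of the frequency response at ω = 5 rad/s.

|H(j5)| ≈ 0.2682

Substitute s = j5: numerator = 100 + j100, denominator = -50 + j525.
|H(j5)| = |100 + j100| / |-50 + j525| = 141.42 / 527.38 ≈ 0.2682.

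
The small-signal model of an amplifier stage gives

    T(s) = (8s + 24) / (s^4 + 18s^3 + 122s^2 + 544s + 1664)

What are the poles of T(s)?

The poles are the roots of the denominator s^4 + 18s^3 + 122s^2 + 544s + 1664 = 0.
Trying s = -8: the polynomial evaluates to 0, so (s + 8) is a factor.
Dividing out leaves s^3 + 10s^2 + 42s + 208 = 0.
This factors further as (s^2 + 2s + 26)(s + 8) = 0.

s = -1 ± 5j, -8, -8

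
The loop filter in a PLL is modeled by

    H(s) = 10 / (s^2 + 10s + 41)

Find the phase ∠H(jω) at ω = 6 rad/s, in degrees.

At s = j6: numerator = 10, denominator = 5 + j60.
∠H = ∠num − ∠den = 0° − (85.236°) = -85.24°.

∠H(j6) ≈ -85.24°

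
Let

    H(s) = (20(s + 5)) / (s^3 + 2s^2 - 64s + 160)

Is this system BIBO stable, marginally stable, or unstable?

The denominator s^3 + 2s^2 - 64s + 160 factors as (s - 4)^2(s + 10), giving poles at s = 4, -10, 4.
Since the pole(s) at s = 4, 4 lie in the right half-plane, the system is unstable.

unstable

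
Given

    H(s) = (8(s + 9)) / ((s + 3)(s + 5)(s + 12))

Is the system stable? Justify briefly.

stable

The poles can be read from the denominator factors: s = -3, -5, -12.
Since all poles lie strictly in the left half-plane, the system is stable.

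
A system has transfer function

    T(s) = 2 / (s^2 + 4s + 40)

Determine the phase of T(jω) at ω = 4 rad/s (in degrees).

∠T(j4) ≈ -33.69°

At s = j4: numerator = 2, denominator = 24 + j16.
∠T = ∠num − ∠den = 0° − (33.690°) = -33.69°.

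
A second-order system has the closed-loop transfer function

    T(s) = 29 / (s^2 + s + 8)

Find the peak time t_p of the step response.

t_p ≈ 1.128 s

Comparing s^2 + s + 8 to s^2 + 2ζωₙs + ωₙ²: ωₙ = √8 ≈ 2.828 rad/s and ζ = 1/(2·√8) ≈ 0.1768.
ζωₙ = 1/2 = 0.5, so ω_d = ωₙ√(1−ζ²) = √(ωₙ² − (ζωₙ)²) = √(8 − 0.5²) = √7.75 ≈ 2.784 rad/s.
t_p = π/ω_d = π/2.784 ≈ 1.128 s.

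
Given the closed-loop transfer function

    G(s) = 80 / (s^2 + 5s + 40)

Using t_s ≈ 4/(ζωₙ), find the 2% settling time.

t_s ≈ 1.600 s

Comparing s^2 + 5s + 40 to s^2 + 2ζωₙs + ωₙ²: ωₙ = √40 ≈ 6.325 rad/s and ζ = 5/(2·√40) ≈ 0.3953.
ζωₙ = 5/2 = 2.5, so t_s ≈ 4/(ζωₙ) = 4/2.5 = 1.600 s.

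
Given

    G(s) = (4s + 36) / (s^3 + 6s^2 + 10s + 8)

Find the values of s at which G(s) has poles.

s = -4, -1 ± j

The poles are the roots of the denominator s^3 + 6s^2 + 10s + 8 = 0.
Trying s = -4: the polynomial evaluates to 0, so (s + 4) is a factor.
Dividing out leaves s^2 + 2s + 2 = 0.
The quadratic formula then gives s = -1 ± 1j.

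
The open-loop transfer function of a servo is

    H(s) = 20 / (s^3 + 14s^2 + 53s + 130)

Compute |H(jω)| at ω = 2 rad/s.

Substitute s = j2: numerator = 20, denominator = 74 + j98.
|H(j2)| = |20| / |74 + j98| = 20 / 122.80 ≈ 0.1629.

|H(j2)| ≈ 0.1629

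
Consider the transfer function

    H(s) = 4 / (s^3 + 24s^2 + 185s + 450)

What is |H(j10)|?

|H(j10)| ≈ 0.001880

Substitute s = j10: numerator = 4, denominator = -1950 + j850.
|H(j10)| = |4| / |-1950 + j850| = 4 / 2127.2 ≈ 0.001880.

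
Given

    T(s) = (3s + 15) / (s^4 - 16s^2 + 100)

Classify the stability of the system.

The denominator s^4 - 16s^2 + 100 factors as (s^2 - 6s + 10)(s^2 + 6s + 10), giving poles at s = 3 + j, 3 - j, -3 + j, -3 - j.
Since the pole(s) at s = 3 ± j lie in the right half-plane, the system is unstable.

unstable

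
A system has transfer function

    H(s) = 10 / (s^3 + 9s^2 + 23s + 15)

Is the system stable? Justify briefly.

The denominator s^3 + 9s^2 + 23s + 15 factors as (s + 1)(s + 3)(s + 5), giving poles at s = -1, -3, -5.
Since all poles lie strictly in the left half-plane, the system is stable.

stable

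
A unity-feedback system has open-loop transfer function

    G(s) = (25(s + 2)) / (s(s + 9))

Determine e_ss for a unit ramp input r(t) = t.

e_ss = 0.1800

G(s) has one pole at the origin.
This is a Type 1 system. Kv = lim_{s→0} s·G(s) = 50/9.
e_ss = 1/Kv = 1/(50/9) = 9/50 ≈ 0.1800.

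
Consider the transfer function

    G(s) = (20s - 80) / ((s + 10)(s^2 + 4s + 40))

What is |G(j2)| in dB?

Substitute s = j2: numerator = -80 + j40, denominator = 344 + j152.
|G(j2)| = |-80 + j40| / |344 + j152| = 89.443 / 376.09 ≈ 0.2378.
In decibels: 20·log₁₀(0.2378) ≈ -12.5 dB.

|G(j2)|_dB ≈ -12.5 dB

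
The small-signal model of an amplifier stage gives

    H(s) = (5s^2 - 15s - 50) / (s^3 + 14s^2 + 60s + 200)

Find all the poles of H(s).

The poles are the roots of the denominator s^3 + 14s^2 + 60s + 200 = 0.
Trying s = -10: the polynomial evaluates to 0, so (s + 10) is a factor.
Dividing out leaves s^2 + 4s + 20 = 0.
The quadratic formula then gives s = -2 ± 4j.

s = -2 ± 4j, -10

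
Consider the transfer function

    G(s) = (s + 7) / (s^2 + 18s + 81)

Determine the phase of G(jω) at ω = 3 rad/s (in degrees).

At s = j3: numerator = 7 + j3, denominator = 72 + j54.
∠G = ∠num − ∠den = 23.199° − (36.870°) = -13.67°.

∠G(j3) ≈ -13.67°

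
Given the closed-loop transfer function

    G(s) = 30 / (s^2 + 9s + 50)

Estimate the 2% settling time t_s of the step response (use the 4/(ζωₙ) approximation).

Comparing s^2 + 9s + 50 to s^2 + 2ζωₙs + ωₙ²: ωₙ = √50 ≈ 7.071 rad/s and ζ = 9/(2·√50) ≈ 0.6364.
ζωₙ = 9/2 = 4.5, so t_s ≈ 4/(ζωₙ) = 4/4.5 ≈ 0.8889 s.

t_s ≈ 0.8889 s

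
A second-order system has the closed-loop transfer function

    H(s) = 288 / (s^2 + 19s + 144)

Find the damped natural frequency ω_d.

Comparing s^2 + 19s + 144 to s^2 + 2ζωₙs + ωₙ²: ωₙ = 12 rad/s and ζ = 19/(2·12) ≈ 0.7917.
ζωₙ = 19/2 = 9.5, so ω_d = ωₙ√(1−ζ²) = √(ωₙ² − (ζωₙ)²) = √(144 − 9.5²) = √53.75 ≈ 7.331 rad/s.

ω_d ≈ 7.331 rad/s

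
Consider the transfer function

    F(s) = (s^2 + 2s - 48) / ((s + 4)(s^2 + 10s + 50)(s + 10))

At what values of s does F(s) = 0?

s = 6, -8

Set the numerator to zero: s^2 + 2s - 48 = 0.
Factoring: (s - 6)(s + 8) = 0.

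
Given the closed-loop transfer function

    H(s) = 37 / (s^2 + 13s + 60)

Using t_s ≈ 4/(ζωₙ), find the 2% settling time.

Comparing s^2 + 13s + 60 to s^2 + 2ζωₙs + ωₙ²: ωₙ = √60 ≈ 7.746 rad/s and ζ = 13/(2·√60) ≈ 0.8391.
ζωₙ = 13/2 = 6.5, so t_s ≈ 4/(ζωₙ) = 4/6.5 ≈ 0.6154 s.

t_s ≈ 0.6154 s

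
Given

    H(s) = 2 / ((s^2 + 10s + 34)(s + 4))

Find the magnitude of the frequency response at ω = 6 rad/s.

Substitute s = j6: numerator = 2, denominator = -368 + j228.
|H(j6)| = |2| / |-368 + j228| = 2 / 432.91 ≈ 0.004620.

|H(j6)| ≈ 0.004620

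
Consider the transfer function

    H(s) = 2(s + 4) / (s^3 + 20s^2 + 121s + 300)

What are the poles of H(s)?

The poles are the roots of the denominator s^3 + 20s^2 + 121s + 300 = 0.
Trying s = -12: the polynomial evaluates to 0, so (s + 12) is a factor.
Dividing out leaves s^2 + 8s + 25 = 0.
The quadratic formula then gives s = -4 ± 3j.

s = -4 ± 3j, -12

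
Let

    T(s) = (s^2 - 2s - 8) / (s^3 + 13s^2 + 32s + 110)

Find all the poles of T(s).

The poles are the roots of the denominator s^3 + 13s^2 + 32s + 110 = 0.
Trying s = -11: the polynomial evaluates to 0, so (s + 11) is a factor.
Dividing out leaves s^2 + 2s + 10 = 0.
The quadratic formula then gives s = -1 ± 3j.

s = -1 + 3j, -1 - 3j, -11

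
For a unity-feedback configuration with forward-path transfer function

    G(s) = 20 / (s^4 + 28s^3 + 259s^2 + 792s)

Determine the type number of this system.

Factor s from the denominator: s^4 + 28s^3 + 259s^2 + 792s = s·(s^3 + 28s^2 + 259s + 792).
There is 1 pole at the origin, so the system is Type 1.

Type 1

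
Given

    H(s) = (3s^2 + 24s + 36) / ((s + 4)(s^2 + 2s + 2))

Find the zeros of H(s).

Set the numerator to zero: 3s^2 + 24s + 36 = 0, i.e. 3·(s^2 + 8s + 12) = 0.
Factoring: (s + 2)(s + 6) = 0.

s = -2, -6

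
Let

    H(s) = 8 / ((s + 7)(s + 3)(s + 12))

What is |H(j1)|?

|H(j1)| ≈ 0.02971

Substitute s = j1: numerator = 8, denominator = 230 + j140.
|H(j1)| = |8| / |230 + j140| = 8 / 269.26 ≈ 0.02971.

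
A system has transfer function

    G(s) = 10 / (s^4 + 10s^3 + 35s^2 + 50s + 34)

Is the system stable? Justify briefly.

stable

The denominator s^4 + 10s^3 + 35s^2 + 50s + 34 factors as (s^2 + 8s + 17)(s^2 + 2s + 2), giving poles at s = -4 ± j, -1 ± j.
Since all poles lie strictly in the left half-plane, the system is stable.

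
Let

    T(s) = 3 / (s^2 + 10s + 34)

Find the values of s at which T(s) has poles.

The poles are the roots of the denominator s^2 + 10s + 34 = 0.
Using the quadratic formula: s = (-10 ± √(-36))/2 = -5 ± 3j.

s = -5 ± 3j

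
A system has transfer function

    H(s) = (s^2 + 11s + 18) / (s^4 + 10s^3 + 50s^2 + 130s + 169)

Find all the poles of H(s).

The poles are the roots of the denominator s^4 + 10s^3 + 50s^2 + 130s + 169 = 0.
No real roots exist; factor into two real quadratics: (s^2 + 4s + 13)(s^2 + 6s + 13) = 0.
Each quadratic gives a conjugate pair via the quadratic formula.

s = -2 + 3j, -2 - 3j, -3 + 2j, -3 - 2j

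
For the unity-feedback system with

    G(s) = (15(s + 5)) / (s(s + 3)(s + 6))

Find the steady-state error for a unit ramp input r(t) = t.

e_ss = 0.2400

G(s) has one pole at the origin.
This is a Type 1 system. Kv = lim_{s→0} s·G(s) = 75/18 = 25/6.
e_ss = 1/Kv = 1/(25/6) = 6/25 ≈ 0.2400.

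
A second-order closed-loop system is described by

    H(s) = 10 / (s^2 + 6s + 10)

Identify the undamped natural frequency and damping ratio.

ωₙ ≈ 3.162 rad/s, ζ ≈ 0.9487

Compare the denominator to the standard form s^2 + 2ζωₙs + ωₙ².
ωₙ² = 10, so ωₙ = √10 ≈ 3.162 rad/s.
2ζωₙ = 6, so ζ = 6/(2·√10) ≈ 0.9487.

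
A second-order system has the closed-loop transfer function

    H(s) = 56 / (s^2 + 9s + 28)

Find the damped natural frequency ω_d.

Comparing s^2 + 9s + 28 to s^2 + 2ζωₙs + ωₙ²: ωₙ = √28 ≈ 5.292 rad/s and ζ = 9/(2·√28) ≈ 0.8504.
ζωₙ = 9/2 = 4.5, so ω_d = ωₙ√(1−ζ²) = √(ωₙ² − (ζωₙ)²) = √(28 − 4.5²) = √7.75 ≈ 2.784 rad/s.

ω_d ≈ 2.784 rad/s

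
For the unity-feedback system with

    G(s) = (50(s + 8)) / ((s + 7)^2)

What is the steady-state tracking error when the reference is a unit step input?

e_ss = 0.1091

G(s) has no poles at the origin.
This is a Type 0 system. Kp = lim_{s→0} G(s) = 400/49.
e_ss = 1/(1 + Kp) = 1/(1 + 400/49) = 49/449 ≈ 0.1091.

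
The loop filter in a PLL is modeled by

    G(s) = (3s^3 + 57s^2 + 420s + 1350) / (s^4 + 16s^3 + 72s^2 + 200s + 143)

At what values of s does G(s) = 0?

Set the numerator to zero: 3s^3 + 57s^2 + 420s + 1350 = 0, i.e. 3·(s^3 + 19s^2 + 140s + 450) = 0.
Factoring: (s + 9)(s^2 + 10s + 50) = 0.

s = -9, -5 + 5j, -5 - 5j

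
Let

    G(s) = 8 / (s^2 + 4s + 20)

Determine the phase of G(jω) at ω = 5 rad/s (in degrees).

∠G(j5) ≈ -104.0°

At s = j5: numerator = 8, denominator = -5 + j20.
∠G = ∠num − ∠den = 0° − (104.04°) = -104.0°.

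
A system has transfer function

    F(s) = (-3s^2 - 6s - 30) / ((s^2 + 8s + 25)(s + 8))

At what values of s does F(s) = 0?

Set the numerator to zero: -3s^2 - 6s - 30 = 0, i.e. -3·(s^2 + 2s + 10) = 0.
Factoring: (s^2 + 2s + 10) = 0.

s = -1 + 3j, -1 - 3j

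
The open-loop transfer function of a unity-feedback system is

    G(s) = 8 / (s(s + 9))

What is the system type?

Type 1

The denominator has 1 factor of s at the origin (free integrator), so this is a Type 1 system.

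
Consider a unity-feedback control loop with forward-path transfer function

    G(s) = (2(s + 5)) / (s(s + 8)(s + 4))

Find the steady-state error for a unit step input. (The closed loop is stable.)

e_ss = 0

G(s) has one pole at the origin.
This is a Type 1 system; for a step input the steady-state error is zero.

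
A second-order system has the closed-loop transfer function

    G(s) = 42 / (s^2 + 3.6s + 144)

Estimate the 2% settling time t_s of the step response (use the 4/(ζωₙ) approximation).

t_s ≈ 2.222 s

Comparing s^2 + 3.6s + 144 to s^2 + 2ζωₙs + ωₙ²: ωₙ = 12 rad/s and ζ = 3.6/(2·12) = 0.15.
ζωₙ = 3.6/2 = 1.8, so t_s ≈ 4/(ζωₙ) = 4/1.8 ≈ 2.222 s.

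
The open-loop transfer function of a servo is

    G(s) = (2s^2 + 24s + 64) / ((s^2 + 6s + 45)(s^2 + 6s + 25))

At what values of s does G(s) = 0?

Set the numerator to zero: 2s^2 + 24s + 64 = 0, i.e. 2·(s^2 + 12s + 32) = 0.
Factoring: (s + 8)(s + 4) = 0.

s = -8, -4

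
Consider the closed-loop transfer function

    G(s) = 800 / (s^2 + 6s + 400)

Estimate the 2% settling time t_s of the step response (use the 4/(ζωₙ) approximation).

Comparing s^2 + 6s + 400 to s^2 + 2ζωₙs + ωₙ²: ωₙ = 20 rad/s and ζ = 6/(2·20) = 0.15.
ζωₙ = 6/2 = 3, so t_s ≈ 4/(ζωₙ) = 4/3 ≈ 1.333 s.

t_s ≈ 1.333 s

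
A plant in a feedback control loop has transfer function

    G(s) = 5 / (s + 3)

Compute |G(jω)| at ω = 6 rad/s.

Substitute s = j6: numerator = 5, denominator = 3 + j6.
|G(j6)| = |5| / |3 + j6| = 5 / 6.7082 ≈ 0.7454.

|G(j6)| ≈ 0.7454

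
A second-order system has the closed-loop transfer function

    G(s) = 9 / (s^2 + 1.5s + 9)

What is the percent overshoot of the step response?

%OS ≈ 44.4%

Comparing s^2 + 1.5s + 9 to s^2 + 2ζωₙs + ωₙ²: ωₙ = 3 rad/s and ζ = 1.5/(2·3) = 0.25.
%OS = 100·exp(−πζ/√(1−ζ²)) = 100·exp(−π·0.25/√(1−0.25²)) ≈ 44.4%.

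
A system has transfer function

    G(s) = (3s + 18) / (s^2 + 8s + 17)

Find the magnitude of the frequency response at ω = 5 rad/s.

Substitute s = j5: numerator = 18 + j15, denominator = -8 + j40.
|G(j5)| = |18 + j15| / |-8 + j40| = 23.431 / 40.792 ≈ 0.5744.

|G(j5)| ≈ 0.5744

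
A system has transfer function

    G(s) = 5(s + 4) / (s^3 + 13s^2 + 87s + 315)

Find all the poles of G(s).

The poles are the roots of the denominator s^3 + 13s^2 + 87s + 315 = 0.
Trying s = -7: the polynomial evaluates to 0, so (s + 7) is a factor.
Dividing out leaves s^2 + 6s + 45 = 0.
The quadratic formula then gives s = -3 ± 6j.

s = -3 + 6j, -3 - 6j, -7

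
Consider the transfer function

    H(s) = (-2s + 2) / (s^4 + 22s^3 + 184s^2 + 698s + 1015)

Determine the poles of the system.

The poles are the roots of the denominator s^4 + 22s^3 + 184s^2 + 698s + 1015 = 0.
Trying s = -7: the polynomial evaluates to 0, so (s + 7) is a factor.
Dividing out leaves s^3 + 15s^2 + 79s + 145 = 0.
This factors further as (s^2 + 10s + 29)(s + 5) = 0.

s = -5 ± 2j, -7, -5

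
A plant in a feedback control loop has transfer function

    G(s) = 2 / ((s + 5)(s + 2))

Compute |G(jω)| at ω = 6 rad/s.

|G(j6)| ≈ 0.04049

Substitute s = j6: numerator = 2, denominator = -26 + j42.
|G(j6)| = |2| / |-26 + j42| = 2 / 49.396 ≈ 0.04049.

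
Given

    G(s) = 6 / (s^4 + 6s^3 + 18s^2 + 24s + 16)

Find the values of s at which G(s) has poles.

The poles are the roots of the denominator s^4 + 6s^3 + 18s^2 + 24s + 16 = 0.
No real roots exist; factor into two real quadratics: (s^2 + 4s + 8)(s^2 + 2s + 2) = 0.
Each quadratic gives a conjugate pair via the quadratic formula.

s = -2 + 2j, -2 - 2j, -1 + j, -1 - j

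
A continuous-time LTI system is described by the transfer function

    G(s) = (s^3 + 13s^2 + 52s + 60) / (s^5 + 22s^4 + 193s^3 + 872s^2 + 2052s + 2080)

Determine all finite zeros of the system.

s = -5, -2, -6

Set the numerator to zero: s^3 + 13s^2 + 52s + 60 = 0.
Factoring: (s + 5)(s + 2)(s + 6) = 0.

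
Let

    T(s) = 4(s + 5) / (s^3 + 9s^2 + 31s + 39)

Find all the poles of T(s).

s = -3 ± 2j, -3

The poles are the roots of the denominator s^3 + 9s^2 + 31s + 39 = 0.
Trying s = -3: the polynomial evaluates to 0, so (s + 3) is a factor.
Dividing out leaves s^2 + 6s + 13 = 0.
The quadratic formula then gives s = -3 ± 2j.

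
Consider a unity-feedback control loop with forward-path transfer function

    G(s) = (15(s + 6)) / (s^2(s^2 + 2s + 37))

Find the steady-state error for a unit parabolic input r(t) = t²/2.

G(s) has 2 poles at the origin.
This is a Type 2 system. Ka = lim_{s→0} s^2·G(s) = 90/37.
e_ss = 1/Ka = 1/(90/37) = 37/90 ≈ 0.4111.

e_ss = 0.4111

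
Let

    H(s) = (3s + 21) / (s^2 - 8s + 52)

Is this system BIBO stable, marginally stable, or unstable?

unstable

The denominator s^2 - 8s + 52 factors as (s^2 - 8s + 52), giving poles at s = 4 + 6j, 4 - 6j.
Since the pole(s) at s = 4 + 6j, 4 - 6j lie in the right half-plane, the system is unstable.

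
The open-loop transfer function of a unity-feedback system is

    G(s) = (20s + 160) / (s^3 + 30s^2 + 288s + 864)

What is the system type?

Type 0

The denominator has no factor of s at the origin — no free integrator — so this is a Type 0 system.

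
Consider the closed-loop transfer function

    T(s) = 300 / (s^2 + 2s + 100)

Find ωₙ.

ωₙ = 10 rad/s

Compare the denominator to the standard form s^2 + 2ζωₙs + ωₙ².
ωₙ² = 100, so ωₙ = 10 rad/s.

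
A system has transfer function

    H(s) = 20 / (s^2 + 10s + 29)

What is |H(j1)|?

Substitute s = j1: numerator = 20, denominator = 28 + j10.
|H(j1)| = |20| / |28 + j10| = 20 / 29.732 ≈ 0.6727.

|H(j1)| ≈ 0.6727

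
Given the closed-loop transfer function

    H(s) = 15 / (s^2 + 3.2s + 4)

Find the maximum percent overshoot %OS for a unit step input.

%OS ≈ 1.52%

Comparing s^2 + 3.2s + 4 to s^2 + 2ζωₙs + ωₙ²: ωₙ = 2 rad/s and ζ = 3.2/(2·2) = 0.8.
%OS = 100·exp(−πζ/√(1−ζ²)) = 100·exp(−π·0.8/√(1−0.8²)) ≈ 1.52%.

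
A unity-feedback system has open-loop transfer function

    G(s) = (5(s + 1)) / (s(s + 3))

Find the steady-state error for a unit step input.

e_ss = 0

G(s) has one pole at the origin.
This is a Type 1 system; for a step input the steady-state error is zero.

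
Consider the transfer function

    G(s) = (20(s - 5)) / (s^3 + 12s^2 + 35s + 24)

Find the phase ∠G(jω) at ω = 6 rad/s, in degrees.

At s = j6: numerator = -100 + j120, denominator = -408 - j6.
∠G = ∠num − ∠den = 129.81° − (-179.16°) = 309.0°, which wraps to -51.04°.

∠G(j6) ≈ -51.04°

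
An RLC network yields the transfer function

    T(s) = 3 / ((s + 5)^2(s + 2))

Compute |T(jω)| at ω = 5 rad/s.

|T(j5)| ≈ 0.01114

Substitute s = j5: numerator = 3, denominator = -250 + j100.
|T(j5)| = |3| / |-250 + j100| = 3 / 269.26 ≈ 0.01114.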